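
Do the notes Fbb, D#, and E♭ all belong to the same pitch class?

Fbb is pitch class 3; D# is pitch class 3; Eb is pitch class 3.
All spellings map to pitch class 3, so they are enharmonically equivalent.

Yes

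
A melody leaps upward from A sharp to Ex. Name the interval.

Counting letters A–B–C–D–E gives a fifth.
A#→E## = 8 semitones, 1 wider than the perfect fifth (7), so augmented.

augmented fifth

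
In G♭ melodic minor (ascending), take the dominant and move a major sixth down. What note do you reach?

The dominant of Gb melodic minor (ascending) is Db.
A major sixth (9 semitones) below Db lands on the letter F, giving Fb.

Fb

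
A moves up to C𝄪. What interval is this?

augmented third

The letter names run A→C, a span of 2 letter steps, so the interval is some kind of third.
A to C## is 5 semitones. A major third is 4, so 5 makes it augmented.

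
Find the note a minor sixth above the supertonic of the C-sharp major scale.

The supertonic of C# major is D#.
A minor sixth (8 semitones) above D# lands on the letter B, giving B.

B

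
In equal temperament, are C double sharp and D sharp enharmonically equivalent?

C## is pitch class 2; D# is pitch class 3.
The pitch classes differ (2 vs. 3), so they are not enharmonic equivalents.

No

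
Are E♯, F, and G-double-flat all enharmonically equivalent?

Yes

E# is pitch class 5; F is pitch class 5; Gbb is pitch class 5.
All spellings map to pitch class 5, so they are enharmonically equivalent.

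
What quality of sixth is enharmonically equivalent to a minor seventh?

augmented

A minor seventh spans 10 semitones.
A sixth spanning 10 semitones is augmented (the major sixth is 9).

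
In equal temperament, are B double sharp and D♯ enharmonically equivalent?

No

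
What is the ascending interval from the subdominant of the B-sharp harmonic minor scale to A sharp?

perfect fourth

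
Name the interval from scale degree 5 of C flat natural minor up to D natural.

augmented fifth

Scale degree 5 of Cb natural minor is Gb.
Gb up to D: letters G→D make it a fifth; 8 semitones makes it augmented.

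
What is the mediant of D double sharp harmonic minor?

F##

Degree 3 takes the letter 2 steps above D, which is F.
In harmonic minor, degree 3 sits 3 semitones above the tonic. D## + 3 semitones is pitch class 7, spelled on F as F##.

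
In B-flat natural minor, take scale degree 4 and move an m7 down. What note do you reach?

Scale degree 4 of Bb natural minor is Eb.
A minor seventh (10 semitones) below Eb lands on the letter F, giving F.

F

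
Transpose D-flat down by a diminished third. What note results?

B

A third below D lands on the letter B.
A diminished third spans 2 semitones, so Db moves to pitch class 11. On the letter B that is B.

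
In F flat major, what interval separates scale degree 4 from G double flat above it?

Scale degree 4 of Fb major is Bbb.
Bbb up to Gbb: letters B→G make it a sixth; 8 semitones makes it minor.

minor sixth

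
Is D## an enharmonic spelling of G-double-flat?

No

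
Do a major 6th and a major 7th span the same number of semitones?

No

A major sixth spans 9 semitones; a major seventh spans 11.
The spans differ, so they are not enharmonic equivalents.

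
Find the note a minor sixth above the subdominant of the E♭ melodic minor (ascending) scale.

The subdominant of Eb melodic minor (ascending) is Ab.
A minor sixth (8 semitones) above Ab lands on the letter F, giving Fb.

Fb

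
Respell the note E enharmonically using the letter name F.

Plain F sits 1 semitone above E, so on the letter F the same pitch needs a flat: Fb.

Fb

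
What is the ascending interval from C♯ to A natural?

minor sixth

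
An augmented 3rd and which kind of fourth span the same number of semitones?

perfect

An augmented third spans 5 semitones.
A fourth spanning 5 semitones is perfect (the perfect fourth is 5).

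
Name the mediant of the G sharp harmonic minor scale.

B

Degree 3 takes the letter 2 steps above G, which is B.
In harmonic minor, degree 3 sits 3 semitones above the tonic. G# + 3 semitones is pitch class 11, spelled on B as B.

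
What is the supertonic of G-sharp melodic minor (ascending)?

Degree 2 takes the letter 1 step above G, which is A.
In melodic minor (ascending), degree 2 sits 2 semitones above the tonic. G# + 2 semitones is pitch class 10, spelled on A as A#.

A#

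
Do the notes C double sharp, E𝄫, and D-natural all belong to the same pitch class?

Yes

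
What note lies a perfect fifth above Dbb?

Abb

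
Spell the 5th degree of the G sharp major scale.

Degree 5 takes the letter 4 steps above G, which is D.
In major, degree 5 sits 7 semitones above the tonic. G# + 7 semitones is pitch class 3, spelled on D as D#.

D#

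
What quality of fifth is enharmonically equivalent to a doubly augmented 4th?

A doubly augmented fourth spans 7 semitones.
A fifth spanning 7 semitones is perfect (the perfect fifth is 7).

perfect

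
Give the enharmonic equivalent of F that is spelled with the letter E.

F is pitch class 5. The letter E alone is pitch class 4.
To reach pitch class 5 from E requires an offset of +1 semitone, i.e. sharp: E#.

E#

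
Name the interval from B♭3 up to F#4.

The letter names run B→F, a span of 4 letter steps, so the interval is some kind of fifth.
Bb to F# is 8 semitones. A perfect fifth is 7, so 8 makes it augmented.

augmented fifth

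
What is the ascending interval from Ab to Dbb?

Counting letters A–B–C–D gives a fourth.
Ab→Dbb = 4 semitones, 1 narrower than the perfect fourth (5), so diminished.

diminished fourth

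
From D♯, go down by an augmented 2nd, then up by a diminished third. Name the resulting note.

An augmented second down from D# is C (letter C, 3 semitones down).
A diminished third up from C is Ebb (letter E, 2 semitones up).

Ebb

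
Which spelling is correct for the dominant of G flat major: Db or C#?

Db

Each scale degree takes a distinct letter name. Degree 5 of a scale on G must use the letter D.
Db and C# are enharmonically the same pitch, but only Db uses the letter D, so it is the correct spelling here.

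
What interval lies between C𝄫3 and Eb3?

augmented third

Counting letters C–D–E gives a third.
Cbb→Eb = 5 semitones, 1 wider than the major third (4), so augmented.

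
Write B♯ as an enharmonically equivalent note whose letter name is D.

Dbb

B# is pitch class 0. The letter D alone is pitch class 2.
To reach pitch class 0 from D requires an offset of -2 semitones, i.e. double flat: Dbb.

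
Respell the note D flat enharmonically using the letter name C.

Plain C sits 1 semitone below Db, so on the letter C the same pitch needs a sharp: C#.

C#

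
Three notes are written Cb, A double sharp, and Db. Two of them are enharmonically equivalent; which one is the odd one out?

In 12-tone equal temperament, enharmonic equivalents share a pitch class. Cb is pitch class 11; A## is pitch class 11; Db is pitch class 1.
Cb and A## share pitch class 11, while Db is pitch class 1.

Db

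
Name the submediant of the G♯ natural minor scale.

E

The G# natural minor scale runs G# A# B C# D# E F#.
Degree 6 is E.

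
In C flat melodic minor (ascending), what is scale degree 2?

The Cb melodic minor (ascending) scale runs Cb Db Ebb Fb Gb Ab Bb.
Degree 2 is Db.

Db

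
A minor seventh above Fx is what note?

E#

A seventh above F lands on the letter E.
A minor seventh spans 10 semitones, so F## moves to pitch class 5. On the letter E that is E#.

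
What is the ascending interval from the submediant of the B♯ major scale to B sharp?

The submediant of B# major is G##.
G## up to B#: letters G→B make it a third; 3 semitones makes it minor.

minor third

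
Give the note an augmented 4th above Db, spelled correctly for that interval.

A fourth above D lands on the letter G.
An augmented fourth spans 6 semitones, so Db moves to pitch class 7. On the letter G that is G.

G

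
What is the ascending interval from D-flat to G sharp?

doubly augmented fourth

Counting letters D–E–F–G gives a fourth.
Db→G# = 7 semitones, 2 wider than the perfect fourth (5), so doubly augmented.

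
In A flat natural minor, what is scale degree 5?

Eb

Degree 5 takes the letter 4 steps above A, which is E.
In natural minor, degree 5 sits 7 semitones above the tonic. Ab + 7 semitones is pitch class 3, spelled on E as Eb.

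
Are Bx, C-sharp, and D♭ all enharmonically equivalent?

Yes

B## is pitch class 1; C# is pitch class 1; Db is pitch class 1.
All spellings map to pitch class 1, so they are enharmonically equivalent.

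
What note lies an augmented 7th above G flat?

F#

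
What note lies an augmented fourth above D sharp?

G##

A fourth above D lands on the letter G.
An augmented fourth spans 6 semitones, so D# moves to pitch class 9. On the letter G that is G##.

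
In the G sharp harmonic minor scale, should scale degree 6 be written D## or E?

Each scale degree takes a distinct letter name. Degree 6 of a scale on G must use the letter E.
E and D## are enharmonically the same pitch, but only E uses the letter E, so it is the correct spelling here.

E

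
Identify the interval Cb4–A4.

The letter names run C→A, a span of 5 letter steps, so the interval is some kind of sixth.
Cb to A is 10 semitones. A major sixth is 9, so 10 makes it augmented.

augmented sixth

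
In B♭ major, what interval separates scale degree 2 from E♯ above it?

augmented third

Scale degree 2 of Bb major is C.
C up to E#: letters C→E make it a third; 5 semitones makes it augmented.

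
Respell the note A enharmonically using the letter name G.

Plain G sits 2 semitones below A, so on the letter G the same pitch needs a double sharp: G##.

G##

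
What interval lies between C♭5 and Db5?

major second

The letter names run C→D, a span of 1 letter step, so the interval is some kind of second.
Cb to Db is 2 semitones. A major second is 2, so 2 makes it major.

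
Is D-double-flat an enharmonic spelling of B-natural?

Dbb is pitch class 0; B is pitch class 11.
The pitch classes differ (0 vs. 11), so they are not enharmonic equivalents.

No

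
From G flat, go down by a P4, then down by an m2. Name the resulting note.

C

A perfect fourth down from Gb is Db (letter D, 5 semitones down).
A minor second down from Db is C (letter C, 1 semitone down).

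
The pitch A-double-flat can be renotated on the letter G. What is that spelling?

G

Abb is pitch class 7. The letter G alone is pitch class 7.
Pitch class 7 on G needs no accidental: G.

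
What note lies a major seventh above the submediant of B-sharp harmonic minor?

The submediant of B# harmonic minor is G#.
A major seventh (11 semitones) above G# lands on the letter F, giving F##.

F##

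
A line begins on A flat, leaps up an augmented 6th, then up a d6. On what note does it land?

An augmented sixth up from Ab is F# (letter F, 10 semitones up).
A diminished sixth up from F# is Db (letter D, 7 semitones up).

Db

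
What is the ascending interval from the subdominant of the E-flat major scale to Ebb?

The subdominant of Eb major is Ab.
Ab up to Ebb: letters A→E make it a fifth; 6 semitones makes it diminished.

diminished fifth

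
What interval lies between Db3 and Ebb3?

minor second

Counting letters D–E gives a second.
Db→Ebb = 1 semitone, 1 narrower than the major second (2), so minor.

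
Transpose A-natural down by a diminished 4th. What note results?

E#

A fourth below A lands on the letter E.
A diminished fourth spans 4 semitones, so A moves to pitch class 5. On the letter E that is E#.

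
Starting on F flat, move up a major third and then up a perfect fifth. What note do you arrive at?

Eb

A major third up from Fb is Ab (letter A, 4 semitones up).
A perfect fifth up from Ab is Eb (letter E, 7 semitones up).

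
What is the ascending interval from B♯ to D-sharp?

Counting letters B–C–D gives a third.
B#→D# = 3 semitones, 1 narrower than the major third (4), so minor.

minor third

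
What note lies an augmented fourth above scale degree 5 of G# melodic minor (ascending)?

G##

Scale degree 5 of G# melodic minor (ascending) is D#.
An augmented fourth (6 semitones) above D# lands on the letter G, giving G##.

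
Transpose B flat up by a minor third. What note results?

Db

B up a major third is D#, so the target letter is D.
From Bb, a minor third is 3 semitones up: Db.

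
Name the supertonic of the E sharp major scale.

The E# major scale runs E# F## G## A# B# C## D##.
Degree 2 is F##.

F##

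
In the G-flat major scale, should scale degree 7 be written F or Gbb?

Each scale degree takes a distinct letter name. Degree 7 of a scale on G must use the letter F.
F and Gbb are enharmonically the same pitch, but only F uses the letter F, so it is the correct spelling here.

F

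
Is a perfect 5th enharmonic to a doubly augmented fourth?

A perfect fifth spans 7 semitones; a doubly augmented fourth spans 7.
They are enharmonically equivalent.

Yes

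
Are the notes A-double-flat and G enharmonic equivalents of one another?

Abb is pitch class 7; G is pitch class 7.
All spellings map to pitch class 7, so they are enharmonically equivalent.

Yes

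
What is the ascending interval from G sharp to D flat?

Counting letters G–A–B–C–D gives a fifth.
G#→Db = 5 semitones, 2 narrower than the perfect fifth (7), so doubly diminished.

doubly diminished fifth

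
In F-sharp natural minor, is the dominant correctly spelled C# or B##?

Each scale degree takes a distinct letter name. Degree 5 of a scale on F must use the letter C.
C# and B## are enharmonically the same pitch, but only C# uses the letter C, so it is the correct spelling here.

C#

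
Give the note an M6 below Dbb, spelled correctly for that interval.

Fbb

A sixth below D lands on the letter F.
A major sixth spans 9 semitones, so Dbb moves to pitch class 3. On the letter F that is Fbb.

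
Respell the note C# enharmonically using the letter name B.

C# is pitch class 1. The letter B alone is pitch class 11.
To reach pitch class 1 from B requires an offset of +2 semitones, i.e. double sharp: B##.

B##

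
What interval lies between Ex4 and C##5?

The letter names run E→C, a span of 5 letter steps, so the interval is some kind of sixth.
E## to C## is 8 semitones. A major sixth is 9, so 8 makes it minor.

minor sixth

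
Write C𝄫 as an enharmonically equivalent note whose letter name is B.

Bb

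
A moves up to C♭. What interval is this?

The letter names run A→C, a span of 2 letter steps, so the interval is some kind of third.
A to Cb is 2 semitones. A major third is 4, so 2 makes it diminished.

diminished third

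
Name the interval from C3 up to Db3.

The letter names run C→D, a span of 1 letter step, so the interval is some kind of second.
C to Db is 1 semitone. A major second is 2, so 1 makes it minor.

minor second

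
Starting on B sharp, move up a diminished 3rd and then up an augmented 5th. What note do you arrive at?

A diminished third up from B# is D (letter D, 2 semitones up).
An augmented fifth up from D is A# (letter A, 8 semitones up).

A#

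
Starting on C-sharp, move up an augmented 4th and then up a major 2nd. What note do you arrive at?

G##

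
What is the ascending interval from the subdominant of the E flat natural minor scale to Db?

The subdominant of Eb natural minor is Ab.
Ab up to Db: letters A→D make it a fourth; 5 semitones makes it perfect.

perfect fourth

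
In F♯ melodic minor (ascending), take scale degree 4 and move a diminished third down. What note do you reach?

G##

Scale degree 4 of F# melodic minor (ascending) is B.
A diminished third (2 semitones) below B lands on the letter G, giving G##.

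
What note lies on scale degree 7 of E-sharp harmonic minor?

D##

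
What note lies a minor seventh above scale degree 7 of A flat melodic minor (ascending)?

F

Scale degree 7 of Ab melodic minor (ascending) is G.
A minor seventh (10 semitones) above G lands on the letter F, giving F.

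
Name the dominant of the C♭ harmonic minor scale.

Degree 5 takes the letter 4 steps above C, which is G.
In harmonic minor, degree 5 sits 7 semitones above the tonic. Cb + 7 semitones is pitch class 6, spelled on G as Gb.

Gb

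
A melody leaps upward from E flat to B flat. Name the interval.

Counting letters E–F–G–A–B gives a fifth.
Eb→Bb = 7 semitones, exactly the perfect fifth.

perfect fifth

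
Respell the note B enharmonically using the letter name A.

B is pitch class 11. The letter A alone is pitch class 9.
To reach pitch class 11 from A requires an offset of +2 semitones, i.e. double sharp: A##.

A##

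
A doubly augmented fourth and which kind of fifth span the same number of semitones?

A doubly augmented fourth spans 7 semitones.
A fifth spanning 7 semitones is perfect (the perfect fifth is 7).

perfect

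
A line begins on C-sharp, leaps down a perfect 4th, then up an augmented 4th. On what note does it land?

C##

A perfect fourth down from C# is G# (letter G, 5 semitones down).
An augmented fourth up from G# is C## (letter C, 6 semitones up).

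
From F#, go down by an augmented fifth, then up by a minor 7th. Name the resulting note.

Ab

An augmented fifth down from F# is Bb (letter B, 8 semitones down).
A minor seventh up from Bb is Ab (letter A, 10 semitones up).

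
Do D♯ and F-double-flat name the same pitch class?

D# is pitch class 3; Fbb is pitch class 3.
All spellings map to pitch class 3, so they are enharmonically equivalent.

Yes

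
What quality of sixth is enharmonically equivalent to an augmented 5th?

minor

An augmented fifth spans 8 semitones.
A sixth spanning 8 semitones is minor (the major sixth is 9).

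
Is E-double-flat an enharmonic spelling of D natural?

Yes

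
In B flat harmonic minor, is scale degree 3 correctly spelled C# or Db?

Db

Each scale degree takes a distinct letter name. Degree 3 of a scale on B must use the letter D.
Db and C# are enharmonically the same pitch, but only Db uses the letter D, so it is the correct spelling here.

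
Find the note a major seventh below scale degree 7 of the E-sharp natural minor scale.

Scale degree 7 of E# natural minor is D#.
A major seventh (11 semitones) below D# lands on the letter E, giving E.

E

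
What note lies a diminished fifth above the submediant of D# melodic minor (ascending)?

F#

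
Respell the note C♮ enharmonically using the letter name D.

C is pitch class 0. The letter D alone is pitch class 2.
To reach pitch class 0 from D requires an offset of -2 semitones, i.e. double flat: Dbb.

Dbb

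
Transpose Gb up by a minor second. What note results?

Abb

G up a major second is A, so the target letter is A.
From Gb, a minor second is 1 semitone up: Abb.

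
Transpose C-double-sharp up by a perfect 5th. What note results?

G##

A fifth above C lands on the letter G.
A perfect fifth spans 7 semitones, so C## moves to pitch class 9. On the letter G that is G##.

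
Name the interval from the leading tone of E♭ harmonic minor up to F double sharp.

The leading tone of Eb harmonic minor is D.
D up to F##: letters D→F make it a third; 5 semitones makes it augmented.

augmented third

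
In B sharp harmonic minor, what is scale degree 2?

C##

Degree 2 takes the letter 1 step above B, which is C.
In harmonic minor, degree 2 sits 2 semitones above the tonic. B# + 2 semitones is pitch class 2, spelled on C as C##.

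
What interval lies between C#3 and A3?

minor sixth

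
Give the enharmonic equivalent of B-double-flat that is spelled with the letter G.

G##

Plain G sits 2 semitones below Bbb, so on the letter G the same pitch needs a double sharp: G##.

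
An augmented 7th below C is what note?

Dbb

A seventh below C lands on the letter D.
An augmented seventh spans 12 semitones, so C moves to pitch class 0. On the letter D that is Dbb.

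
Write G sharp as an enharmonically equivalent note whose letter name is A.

Ab

Plain A sits 1 semitone above G#, so on the letter A the same pitch needs a flat: Ab.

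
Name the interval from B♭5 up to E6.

augmented fourth

The letter names run B→E, a span of 3 letter steps, so the interval is some kind of fourth.
Bb to E is 6 semitones. A perfect fourth is 5, so 6 makes it augmented.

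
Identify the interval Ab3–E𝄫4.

Counting letters A–B–C–D–E gives a fifth.
Ab→Ebb = 6 semitones, 1 narrower than the perfect fifth (7), so diminished.

diminished fifth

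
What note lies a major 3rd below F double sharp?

A third below F lands on the letter D.
A major third spans 4 semitones, so F## moves to pitch class 3. On the letter D that is D#.

D#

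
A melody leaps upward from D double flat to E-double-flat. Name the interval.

major second

Counting letters D–E gives a second.
Dbb→Ebb = 2 semitones, exactly the major second.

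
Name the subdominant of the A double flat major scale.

Dbb

The Abb major scale runs Abb Bbb Cb Dbb Ebb Fb Gb.
Degree 4 is Dbb.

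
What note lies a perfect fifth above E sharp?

B#

E up a perfect fifth is B, so the target letter is B.
From E#, a perfect fifth is 7 semitones up: B#.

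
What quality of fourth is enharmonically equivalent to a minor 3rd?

doubly diminished

A minor third spans 3 semitones.
A fourth spanning 3 semitones is doubly diminished (the perfect fourth is 5).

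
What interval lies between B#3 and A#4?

Counting letters B–C–D–E–F–G–A gives a seventh.
B#→A# = 10 semitones, 1 narrower than the major seventh (11), so minor.

minor seventh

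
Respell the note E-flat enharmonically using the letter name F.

Fbb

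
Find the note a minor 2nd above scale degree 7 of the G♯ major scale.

G#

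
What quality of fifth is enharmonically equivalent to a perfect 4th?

doubly diminished

A perfect fourth spans 5 semitones.
A fifth spanning 5 semitones is doubly diminished (the perfect fifth is 7).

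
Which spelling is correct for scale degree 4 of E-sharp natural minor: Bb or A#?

A#

Each scale degree takes a distinct letter name. Degree 4 of a scale on E must use the letter A.
A# and Bb are enharmonically the same pitch, but only A# uses the letter A, so it is the correct spelling here.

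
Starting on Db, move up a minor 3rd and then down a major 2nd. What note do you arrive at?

Ebb

A minor third up from Db is Fb (letter F, 3 semitones up).
A major second down from Fb is Ebb (letter E, 2 semitones down).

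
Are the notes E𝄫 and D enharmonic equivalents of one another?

Yes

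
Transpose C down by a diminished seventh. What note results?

D#

A seventh below C lands on the letter D.
A diminished seventh spans 9 semitones, so C moves to pitch class 3. On the letter D that is D#.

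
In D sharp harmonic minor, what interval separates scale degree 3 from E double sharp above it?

Scale degree 3 of D# harmonic minor is F#.
F# up to E##: letters F→E make it a seventh; 12 semitones makes it augmented.

augmented seventh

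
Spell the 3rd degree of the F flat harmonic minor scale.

Abb

Degree 3 takes the letter 2 steps above F, which is A.
In harmonic minor, degree 3 sits 3 semitones above the tonic. Fb + 3 semitones is pitch class 7, spelled on A as Abb.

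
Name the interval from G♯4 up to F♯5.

minor seventh

The letter names run G→F, a span of 6 letter steps, so the interval is some kind of seventh.
G# to F# is 10 semitones. A major seventh is 11, so 10 makes it minor.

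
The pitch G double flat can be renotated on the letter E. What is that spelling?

Gbb is pitch class 5. The letter E alone is pitch class 4.
To reach pitch class 5 from E requires an offset of +1 semitone, i.e. sharp: E#.

E#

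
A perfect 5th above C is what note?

A fifth above C lands on the letter G.
A perfect fifth spans 7 semitones, so C moves to pitch class 7. On the letter G that is G.

G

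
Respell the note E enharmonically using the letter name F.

Fb

Plain F sits 1 semitone above E, so on the letter F the same pitch needs a flat: Fb.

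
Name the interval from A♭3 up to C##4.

Counting letters A–B–C gives a third.
Ab→C## = 6 semitones, 2 wider than the major third (4), so doubly augmented.

doubly augmented third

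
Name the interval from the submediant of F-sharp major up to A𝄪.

The submediant of F# major is D#.
D# up to A##: letters D→A make it a fifth; 8 semitones makes it augmented.

augmented fifth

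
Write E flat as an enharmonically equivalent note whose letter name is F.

Fbb

Plain F sits 2 semitones above Eb, so on the letter F the same pitch needs a double flat: Fbb.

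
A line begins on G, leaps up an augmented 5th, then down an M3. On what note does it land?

B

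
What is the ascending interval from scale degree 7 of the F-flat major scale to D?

major seventh

Scale degree 7 of Fb major is Eb.
Eb up to D: letters E→D make it a seventh; 11 semitones makes it major.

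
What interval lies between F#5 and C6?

diminished fifth

The letter names run F→C, a span of 4 letter steps, so the interval is some kind of fifth.
F# to C is 6 semitones. A perfect fifth is 7, so 6 makes it diminished.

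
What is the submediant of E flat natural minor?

Cb

Degree 6 takes the letter 5 steps above E, which is C.
In natural minor, degree 6 sits 8 semitones above the tonic. Eb + 8 semitones is pitch class 11, spelled on C as Cb.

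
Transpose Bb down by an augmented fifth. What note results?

Ebb

B down a perfect fifth is E, so the target letter is E.
From Bb, an augmented fifth is 8 semitones down: Ebb.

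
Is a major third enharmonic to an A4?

No

A major third spans 4 semitones; an augmented fourth spans 6.
The spans differ, so they are not enharmonic equivalents.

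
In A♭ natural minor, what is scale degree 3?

The Ab natural minor scale runs Ab Bb Cb Db Eb Fb Gb.
Degree 3 is Cb.

Cb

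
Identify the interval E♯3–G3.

Counting letters E–F–G gives a third.
E#→G = 2 semitones, 2 narrower than the major third (4), so diminished.

diminished third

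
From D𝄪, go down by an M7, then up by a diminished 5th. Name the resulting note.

B

A major seventh down from D## is E# (letter E, 11 semitones down).
A diminished fifth up from E# is B (letter B, 6 semitones up).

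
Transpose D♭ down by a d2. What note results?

C#

D down a major second is C, so the target letter is C.
From Db, a diminished second is 0 semitones down: C#.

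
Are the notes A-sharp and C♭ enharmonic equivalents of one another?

No

A# is pitch class 10; Cb is pitch class 11.
The pitch classes differ (10 vs. 11), so they are not enharmonic equivalents.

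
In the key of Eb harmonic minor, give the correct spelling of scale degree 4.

Ab

The Eb harmonic minor scale runs Eb F Gb Ab Bb Cb D.
Degree 4 is Ab.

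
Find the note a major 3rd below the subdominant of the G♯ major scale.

The subdominant of G# major is C#.
A major third (4 semitones) below C# lands on the letter A, giving A.

A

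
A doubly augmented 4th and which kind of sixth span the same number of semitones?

diminished

A doubly augmented fourth spans 7 semitones.
A sixth spanning 7 semitones is diminished (the major sixth is 9).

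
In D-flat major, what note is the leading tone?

C

Degree 7 takes the letter 6 steps above D, which is C.
In major, degree 7 sits 11 semitones above the tonic. Db + 11 semitones is pitch class 0, spelled on C as C.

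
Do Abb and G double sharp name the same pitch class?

Abb is pitch class 7; G## is pitch class 9.
The pitch classes differ (7 vs. 9), so they are not enharmonic equivalents.

No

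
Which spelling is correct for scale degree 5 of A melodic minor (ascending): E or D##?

E

Each scale degree takes a distinct letter name. Degree 5 of a scale on A must use the letter E.
E and D## are enharmonically the same pitch, but only E uses the letter E, so it is the correct spelling here.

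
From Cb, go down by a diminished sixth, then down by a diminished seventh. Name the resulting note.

F##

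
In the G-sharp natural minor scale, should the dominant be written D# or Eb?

D#

Each scale degree takes a distinct letter name. Degree 5 of a scale on G must use the letter D.
D# and Eb are enharmonically the same pitch, but only D# uses the letter D, so it is the correct spelling here.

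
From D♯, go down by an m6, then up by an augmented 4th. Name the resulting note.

A minor sixth down from D# is F## (letter F, 8 semitones down).
An augmented fourth up from F## is B## (letter B, 6 semitones up).

B##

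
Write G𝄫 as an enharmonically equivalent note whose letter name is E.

Plain E sits 1 semitone below Gbb, so on the letter E the same pitch needs a sharp: E#.

E#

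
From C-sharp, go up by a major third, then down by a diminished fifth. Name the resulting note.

A major third up from C# is E# (letter E, 4 semitones up).
A diminished fifth down from E# is A## (letter A, 6 semitones down).

A##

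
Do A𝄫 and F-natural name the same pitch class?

Two spellings are enharmonically equivalent only if they share a pitch class.
Here Abb → 7, F → 5; 5 ≠ 7, so they are not.

No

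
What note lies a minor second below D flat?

C

A second below D lands on the letter C.
A minor second spans 1 semitone, so Db moves to pitch class 0. On the letter C that is C.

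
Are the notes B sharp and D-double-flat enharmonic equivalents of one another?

B# = pitch class 0 and Dbb = pitch class 0 — the same pitch class, so they are enharmonic equivalents.

Yes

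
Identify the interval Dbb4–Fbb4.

Counting letters D–E–F gives a third.
Dbb→Fbb = 3 semitones, 1 narrower than the major third (4), so minor.

minor third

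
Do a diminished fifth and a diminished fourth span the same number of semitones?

A diminished fifth spans 6 semitones; a diminished fourth spans 4.
The spans differ, so they are not enharmonic equivalents.

No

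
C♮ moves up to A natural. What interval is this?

major sixth

Counting letters C–D–E–F–G–A gives a sixth.
C→A = 9 semitones, exactly the major sixth.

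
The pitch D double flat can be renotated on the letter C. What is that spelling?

C

Plain C sits at the same pitch as Dbb, so on the letter C the same pitch needs a natural: C.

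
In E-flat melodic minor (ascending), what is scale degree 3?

Degree 3 takes the letter 2 steps above E, which is G.
In melodic minor (ascending), degree 3 sits 3 semitones above the tonic. Eb + 3 semitones is pitch class 6, spelled on G as Gb.

Gb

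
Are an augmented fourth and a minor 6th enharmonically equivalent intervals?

No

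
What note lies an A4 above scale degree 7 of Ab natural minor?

C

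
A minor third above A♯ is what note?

C#

A up a major third is C#, so the target letter is C.
From A#, a minor third is 3 semitones up: C#.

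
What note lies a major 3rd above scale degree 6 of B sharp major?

Scale degree 6 of B# major is G##.
A major third (4 semitones) above G## lands on the letter B, giving B##.

B##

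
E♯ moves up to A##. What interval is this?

augmented fourth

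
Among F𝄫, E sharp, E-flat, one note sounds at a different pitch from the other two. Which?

In 12-tone equal temperament, enharmonic equivalents share a pitch class. Fbb is pitch class 3; E# is pitch class 5; Eb is pitch class 3.
Fbb and Eb share pitch class 3, while E# is pitch class 5.

E#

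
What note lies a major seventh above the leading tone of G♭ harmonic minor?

E

The leading tone of Gb harmonic minor is F.
A major seventh (11 semitones) above F lands on the letter E, giving E.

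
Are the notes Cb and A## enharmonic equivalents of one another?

Yes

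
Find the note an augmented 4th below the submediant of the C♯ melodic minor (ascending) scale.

The submediant of C# melodic minor (ascending) is A#.
An augmented fourth (6 semitones) below A# lands on the letter E, giving E.

E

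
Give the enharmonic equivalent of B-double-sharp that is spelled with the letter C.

C#

Plain C sits 1 semitone below B##, so on the letter C the same pitch needs a sharp: C#.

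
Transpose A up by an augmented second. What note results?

B#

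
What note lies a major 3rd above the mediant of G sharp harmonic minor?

The mediant of G# harmonic minor is B.
A major third (4 semitones) above B lands on the letter D, giving D#.

D#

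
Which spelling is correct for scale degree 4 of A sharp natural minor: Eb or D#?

Each scale degree takes a distinct letter name. Degree 4 of a scale on A must use the letter D.
D# and Eb are enharmonically the same pitch, but only D# uses the letter D, so it is the correct spelling here.

D#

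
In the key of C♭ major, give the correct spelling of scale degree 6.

Ab

Degree 6 takes the letter 5 steps above C, which is A.
In major, degree 6 sits 9 semitones above the tonic. Cb + 9 semitones is pitch class 8, spelled on A as Ab.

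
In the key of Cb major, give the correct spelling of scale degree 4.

Degree 4 takes the letter 3 steps above C, which is F.
In major, degree 4 sits 5 semitones above the tonic. Cb + 5 semitones is pitch class 4, spelled on F as Fb.

Fb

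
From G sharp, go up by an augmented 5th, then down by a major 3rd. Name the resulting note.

B#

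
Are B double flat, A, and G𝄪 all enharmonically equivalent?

Yes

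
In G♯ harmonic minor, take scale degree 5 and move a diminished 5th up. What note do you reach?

A

Scale degree 5 of G# harmonic minor is D#.
A diminished fifth (6 semitones) above D# lands on the letter A, giving A.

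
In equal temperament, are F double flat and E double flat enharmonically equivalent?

Two spellings are enharmonically equivalent only if they share a pitch class.
Here Fbb → 3, Ebb → 2; 2 ≠ 3, so they are not.

No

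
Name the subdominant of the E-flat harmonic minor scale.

Ab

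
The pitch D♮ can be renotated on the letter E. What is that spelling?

Ebb

Plain E sits 2 semitones above D, so on the letter E the same pitch needs a double flat: Ebb.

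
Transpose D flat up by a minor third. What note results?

Fb

D up a major third is F#, so the target letter is F.
From Db, a minor third is 3 semitones up: Fb.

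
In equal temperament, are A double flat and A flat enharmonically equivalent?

Abb is pitch class 7; Ab is pitch class 8.
The pitch classes differ (7 vs. 8), so they are not enharmonic equivalents.

No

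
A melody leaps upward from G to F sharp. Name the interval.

major seventh

The letter names run G→F, a span of 6 letter steps, so the interval is some kind of seventh.
G to F# is 11 semitones. A major seventh is 11, so 11 makes it major.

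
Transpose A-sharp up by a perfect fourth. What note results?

A up a perfect fourth is D, so the target letter is D.
From A#, a perfect fourth is 5 semitones up: D#.

D#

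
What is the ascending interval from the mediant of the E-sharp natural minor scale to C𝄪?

The mediant of E# natural minor is G#.
G# up to C##: letters G→C make it a fourth; 6 semitones makes it augmented.

augmented fourth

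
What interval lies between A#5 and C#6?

minor third

Counting letters A–B–C gives a third.
A#→C# = 3 semitones, 1 narrower than the major third (4), so minor.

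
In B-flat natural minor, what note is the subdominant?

Degree 4 takes the letter 3 steps above B, which is E.
In natural minor, degree 4 sits 5 semitones above the tonic. Bb + 5 semitones is pitch class 3, spelled on E as Eb.

Eb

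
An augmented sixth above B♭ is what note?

G#

B up a major sixth is G#, so the target letter is G.
From Bb, an augmented sixth is 10 semitones up: G#.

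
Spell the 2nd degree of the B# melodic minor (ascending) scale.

C##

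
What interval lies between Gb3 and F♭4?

minor seventh

The letter names run G→F, a span of 6 letter steps, so the interval is some kind of seventh.
Gb to Fb is 10 semitones. A major seventh is 11, so 10 makes it minor.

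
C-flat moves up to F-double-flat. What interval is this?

diminished fourth

Counting letters C–D–E–F gives a fourth.
Cb→Fbb = 4 semitones, 1 narrower than the perfect fourth (5), so diminished.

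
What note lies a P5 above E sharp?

B#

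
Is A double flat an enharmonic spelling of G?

Yes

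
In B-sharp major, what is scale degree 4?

The B# major scale runs B# C## D## E# F## G## A##.
Degree 4 is E#.

E#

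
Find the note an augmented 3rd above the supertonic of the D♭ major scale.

The supertonic of Db major is Eb.
An augmented third (5 semitones) above Eb lands on the letter G, giving G#.

G#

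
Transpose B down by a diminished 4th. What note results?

F##

B down a perfect fourth is F#, so the target letter is F.
From B, a diminished fourth is 4 semitones down: F##.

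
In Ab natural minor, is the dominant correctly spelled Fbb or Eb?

Eb

Each scale degree takes a distinct letter name. Degree 5 of a scale on A must use the letter E.
Eb and Fbb are enharmonically the same pitch, but only Eb uses the letter E, so it is the correct spelling here.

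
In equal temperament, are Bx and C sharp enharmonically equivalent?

Yes

B## = pitch class 1 and C# = pitch class 1 — the same pitch class, so they are enharmonic equivalents.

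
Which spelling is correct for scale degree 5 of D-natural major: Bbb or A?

A

Each scale degree takes a distinct letter name. Degree 5 of a scale on D must use the letter A.
A and Bbb are enharmonically the same pitch, but only A uses the letter A, so it is the correct spelling here.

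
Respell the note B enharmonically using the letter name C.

Plain C sits 1 semitone above B, so on the letter C the same pitch needs a flat: Cb.

Cb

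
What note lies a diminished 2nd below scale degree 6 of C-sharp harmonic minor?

G##

Scale degree 6 of C# harmonic minor is A.
A diminished second (0 semitones) below A lands on the letter G, giving G##.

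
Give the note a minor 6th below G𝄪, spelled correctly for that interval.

G down a major sixth is Bb, so the target letter is B.
From G##, a minor sixth is 8 semitones down: B##.

B##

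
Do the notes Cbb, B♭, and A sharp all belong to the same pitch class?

Cbb is pitch class 10; Bb is pitch class 10; A# is pitch class 10.
All spellings map to pitch class 10, so they are enharmonically equivalent.

Yes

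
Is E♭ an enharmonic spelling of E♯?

Eb is pitch class 3; E# is pitch class 5.
The pitch classes differ (3 vs. 5), so they are not enharmonic equivalents.

No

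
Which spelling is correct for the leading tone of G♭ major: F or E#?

Each scale degree takes a distinct letter name. Degree 7 of a scale on G must use the letter F.
F and E# are enharmonically the same pitch, but only F uses the letter F, so it is the correct spelling here.

F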